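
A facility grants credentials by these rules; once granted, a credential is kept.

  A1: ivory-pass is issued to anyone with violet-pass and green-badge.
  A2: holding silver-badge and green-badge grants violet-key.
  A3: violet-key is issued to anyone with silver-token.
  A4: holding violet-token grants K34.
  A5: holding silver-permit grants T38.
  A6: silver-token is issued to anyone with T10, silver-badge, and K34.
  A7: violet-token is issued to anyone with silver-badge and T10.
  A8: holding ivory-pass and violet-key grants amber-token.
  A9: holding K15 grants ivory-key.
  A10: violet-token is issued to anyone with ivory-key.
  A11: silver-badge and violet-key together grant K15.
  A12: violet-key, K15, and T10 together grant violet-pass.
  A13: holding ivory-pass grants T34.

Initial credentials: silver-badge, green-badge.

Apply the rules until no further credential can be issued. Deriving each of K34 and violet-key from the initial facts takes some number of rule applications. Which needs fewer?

violet-key: Holding silver-badge and green-badge grants violet-key (A2). [1 rule application]
K34: Holding silver-badge and green-badge grants violet-key (A2). Holding silver-badge and violet-key grants K15 (A11). Holding K15 grants ivory-key (A9). Holding ivory-key grants violet-token (A10). Holding violet-token grants K34 (A4). [5 rule applications]
violet-key needs fewer.

violet-key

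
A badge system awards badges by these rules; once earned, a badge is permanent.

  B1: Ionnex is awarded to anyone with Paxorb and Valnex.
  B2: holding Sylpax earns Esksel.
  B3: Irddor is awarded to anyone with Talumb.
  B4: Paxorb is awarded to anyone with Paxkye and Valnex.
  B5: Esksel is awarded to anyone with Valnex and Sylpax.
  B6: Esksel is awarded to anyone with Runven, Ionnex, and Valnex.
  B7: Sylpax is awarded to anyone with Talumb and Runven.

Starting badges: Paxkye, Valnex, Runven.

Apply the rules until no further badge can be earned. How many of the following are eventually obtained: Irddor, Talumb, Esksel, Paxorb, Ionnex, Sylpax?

3

With Paxkye and Valnex, Paxorb is earned (B4).
With Paxorb and Valnex, Ionnex is earned (B1).
With Runven, Ionnex, and Valnex, Esksel is earned (B6).
Irddor would need Talumb (B3), but Talumb is never earned.
No rule produces Talumb, and it is not given.
Esksel: reached.
Paxorb: reached.
Ionnex: reached.
Sylpax would need Talumb and Runven (B7), but Talumb is never earned.
Reached: Esksel, Paxorb, and Ionnex — 3 of the 6.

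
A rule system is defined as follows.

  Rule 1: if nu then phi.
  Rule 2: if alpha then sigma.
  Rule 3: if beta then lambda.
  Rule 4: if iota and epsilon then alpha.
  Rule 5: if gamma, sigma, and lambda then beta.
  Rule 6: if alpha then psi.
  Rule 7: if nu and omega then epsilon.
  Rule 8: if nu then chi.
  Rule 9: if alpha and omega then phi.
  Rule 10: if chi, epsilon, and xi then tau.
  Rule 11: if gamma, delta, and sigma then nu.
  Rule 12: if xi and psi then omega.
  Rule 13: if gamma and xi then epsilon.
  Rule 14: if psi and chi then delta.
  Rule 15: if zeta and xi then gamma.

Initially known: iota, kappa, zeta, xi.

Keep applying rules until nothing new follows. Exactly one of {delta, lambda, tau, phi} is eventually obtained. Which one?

phi

From zeta and xi, Rule 15 gives gamma.
gamma and xi hold, so epsilon follows (Rule 13).
From iota and epsilon, Rule 4 gives alpha.
alpha holds, so psi follows (Rule 6).
From xi and psi, Rule 12 gives omega.
From alpha and omega, Rule 9 gives phi.
delta would need psi and chi (Rule 14), but chi is never established. lambda would need beta (Rule 3), but beta is never established. tau would need chi, epsilon, and xi (Rule 10), but chi is never established.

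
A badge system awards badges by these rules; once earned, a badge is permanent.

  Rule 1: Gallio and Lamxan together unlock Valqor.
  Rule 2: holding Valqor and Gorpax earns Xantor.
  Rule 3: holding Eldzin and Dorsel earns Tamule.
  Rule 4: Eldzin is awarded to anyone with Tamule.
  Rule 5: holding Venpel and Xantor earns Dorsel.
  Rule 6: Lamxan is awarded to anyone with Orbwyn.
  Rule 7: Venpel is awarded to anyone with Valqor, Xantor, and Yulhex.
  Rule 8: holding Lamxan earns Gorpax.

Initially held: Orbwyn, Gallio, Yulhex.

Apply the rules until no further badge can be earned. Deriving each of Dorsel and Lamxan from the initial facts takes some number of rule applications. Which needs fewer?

Lamxan

Lamxan: With Orbwyn, Lamxan is earned (Rule 6). [1 rule application]
Dorsel: With Orbwyn, Lamxan is earned (Rule 6). With Lamxan, Gorpax is earned (Rule 8). With Gallio and Lamxan, Valqor is earned (Rule 1). With Valqor and Gorpax, Xantor is earned (Rule 2). With Valqor, Xantor, and Yulhex, Venpel is earned (Rule 7). With Venpel and Xantor, Dorsel is earned (Rule 5). [6 rule applications]
Lamxan needs fewer.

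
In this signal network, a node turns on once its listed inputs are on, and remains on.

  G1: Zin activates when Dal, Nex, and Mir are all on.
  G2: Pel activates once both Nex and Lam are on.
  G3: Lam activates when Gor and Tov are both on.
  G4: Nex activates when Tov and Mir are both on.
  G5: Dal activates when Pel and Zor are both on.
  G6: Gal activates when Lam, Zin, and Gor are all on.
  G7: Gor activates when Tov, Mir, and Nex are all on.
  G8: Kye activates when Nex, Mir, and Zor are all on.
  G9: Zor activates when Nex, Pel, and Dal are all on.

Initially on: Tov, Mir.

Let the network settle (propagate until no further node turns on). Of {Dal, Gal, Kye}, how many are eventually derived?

0

Dal would need Pel and Zor (G5), but Zor never turns on.
Gal would need Lam, Zin, and Gor (G6), but Zin never turns on.
Kye would need Nex, Mir, and Zor (G8), but Zor never turns on.
None of the 3 are reached.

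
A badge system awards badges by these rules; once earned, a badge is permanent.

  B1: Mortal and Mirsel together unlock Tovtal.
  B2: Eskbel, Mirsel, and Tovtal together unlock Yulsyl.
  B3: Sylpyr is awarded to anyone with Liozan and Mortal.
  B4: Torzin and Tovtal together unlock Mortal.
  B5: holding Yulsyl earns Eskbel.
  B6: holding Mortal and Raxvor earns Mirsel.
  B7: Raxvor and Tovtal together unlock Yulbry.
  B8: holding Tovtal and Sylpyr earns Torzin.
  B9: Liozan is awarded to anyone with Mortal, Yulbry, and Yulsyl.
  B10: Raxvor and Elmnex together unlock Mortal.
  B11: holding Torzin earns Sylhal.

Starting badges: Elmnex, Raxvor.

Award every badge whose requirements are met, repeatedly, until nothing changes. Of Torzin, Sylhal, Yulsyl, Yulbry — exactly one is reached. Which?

Yulbry

With Raxvor and Elmnex, Mortal is earned (B10).
With Mortal and Raxvor, Mirsel is earned (B6).
With Mortal and Mirsel, Tovtal is earned (B1).
With Raxvor and Tovtal, Yulbry is earned (B7).
Sylhal would need Torzin (B11), but Torzin is never earned. Torzin would need Tovtal and Sylpyr (B8), but Sylpyr is never earned. Yulsyl would need Eskbel, Mirsel, and Tovtal (B2), but Eskbel is never earned.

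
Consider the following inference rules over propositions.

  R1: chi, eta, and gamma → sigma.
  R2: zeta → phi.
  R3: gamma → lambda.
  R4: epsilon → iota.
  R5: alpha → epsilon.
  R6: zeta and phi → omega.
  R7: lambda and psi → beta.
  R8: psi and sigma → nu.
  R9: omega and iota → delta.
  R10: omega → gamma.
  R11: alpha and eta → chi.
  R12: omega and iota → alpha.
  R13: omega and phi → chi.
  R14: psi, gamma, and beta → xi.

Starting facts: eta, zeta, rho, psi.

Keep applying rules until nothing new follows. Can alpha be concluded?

No

alpha would need omega and iota (R12), but iota is never established.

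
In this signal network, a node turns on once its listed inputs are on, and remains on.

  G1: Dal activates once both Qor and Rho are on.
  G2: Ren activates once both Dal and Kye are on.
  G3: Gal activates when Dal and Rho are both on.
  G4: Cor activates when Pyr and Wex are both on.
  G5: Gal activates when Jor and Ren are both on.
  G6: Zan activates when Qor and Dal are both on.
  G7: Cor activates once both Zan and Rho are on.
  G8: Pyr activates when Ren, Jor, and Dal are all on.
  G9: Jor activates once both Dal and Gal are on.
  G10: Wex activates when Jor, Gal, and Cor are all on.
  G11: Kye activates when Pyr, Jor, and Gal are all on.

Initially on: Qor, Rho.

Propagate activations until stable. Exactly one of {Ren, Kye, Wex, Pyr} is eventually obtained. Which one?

G1: Qor and Rho on → Dal on.
G6: Qor and Dal on → Zan on.
G3: Dal and Rho on → Gal on.
G7: Zan and Rho on → Cor on.
G9: Dal and Gal on → Jor on.
Jor, Gal, and Cor are on, so Wex activates (G10).
Ren would need Dal and Kye (G2), but Kye never turns on. Kye would need Pyr, Jor, and Gal (G11), but Pyr never turns on. Pyr would need Ren, Jor, and Dal (G8), but Ren never turns on.

Wex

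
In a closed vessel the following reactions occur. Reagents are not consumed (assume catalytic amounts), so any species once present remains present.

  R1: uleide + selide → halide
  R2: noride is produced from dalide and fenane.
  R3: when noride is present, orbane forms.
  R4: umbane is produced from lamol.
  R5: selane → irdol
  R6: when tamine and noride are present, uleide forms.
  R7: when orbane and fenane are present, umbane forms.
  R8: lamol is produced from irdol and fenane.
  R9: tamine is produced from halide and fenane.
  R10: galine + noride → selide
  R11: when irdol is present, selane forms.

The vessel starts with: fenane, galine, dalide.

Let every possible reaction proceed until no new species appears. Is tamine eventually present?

tamine would need halide and fenane (R9), but halide never forms.

No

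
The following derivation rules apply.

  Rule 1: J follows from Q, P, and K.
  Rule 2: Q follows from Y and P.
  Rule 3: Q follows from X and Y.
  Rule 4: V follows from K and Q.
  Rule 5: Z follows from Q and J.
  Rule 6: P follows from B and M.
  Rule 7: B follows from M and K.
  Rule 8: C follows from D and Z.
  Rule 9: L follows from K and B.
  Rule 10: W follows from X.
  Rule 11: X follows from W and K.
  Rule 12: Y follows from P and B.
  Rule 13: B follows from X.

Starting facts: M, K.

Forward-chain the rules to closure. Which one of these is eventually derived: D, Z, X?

Z

From M and K, Rule 7 gives B.
From B and M, Rule 6 gives P.
P and B hold, so Y follows (Rule 12).
Y and P hold, so Q follows (Rule 2).
From Q, P, and K, Rule 1 gives J.
From Q and J, Rule 5 gives Z.
No rule produces D, and it is not given. X would need W and K (Rule 11), but W is never established.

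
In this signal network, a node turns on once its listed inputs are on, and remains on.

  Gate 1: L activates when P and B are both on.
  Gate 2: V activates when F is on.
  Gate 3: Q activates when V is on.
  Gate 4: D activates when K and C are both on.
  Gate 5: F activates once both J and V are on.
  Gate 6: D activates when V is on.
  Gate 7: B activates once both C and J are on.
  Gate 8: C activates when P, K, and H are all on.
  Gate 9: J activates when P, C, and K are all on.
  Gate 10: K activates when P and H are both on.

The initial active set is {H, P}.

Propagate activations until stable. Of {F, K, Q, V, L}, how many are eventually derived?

2

P and H are on, so K activates (Gate 10).
P, K, and H are on, so C activates (Gate 8).
P, C, and K are on, so J activates (Gate 9).
Gate 7: C and J on → B on.
Gate 1: P and B on → L on.
F would need J and V (Gate 5), but V never turns on.
K: reached.
Q would need V (Gate 3), but V never turns on.
V would need F (Gate 2), but F never turns on.
L: reached.
Reached: K and L — 2 of the 5.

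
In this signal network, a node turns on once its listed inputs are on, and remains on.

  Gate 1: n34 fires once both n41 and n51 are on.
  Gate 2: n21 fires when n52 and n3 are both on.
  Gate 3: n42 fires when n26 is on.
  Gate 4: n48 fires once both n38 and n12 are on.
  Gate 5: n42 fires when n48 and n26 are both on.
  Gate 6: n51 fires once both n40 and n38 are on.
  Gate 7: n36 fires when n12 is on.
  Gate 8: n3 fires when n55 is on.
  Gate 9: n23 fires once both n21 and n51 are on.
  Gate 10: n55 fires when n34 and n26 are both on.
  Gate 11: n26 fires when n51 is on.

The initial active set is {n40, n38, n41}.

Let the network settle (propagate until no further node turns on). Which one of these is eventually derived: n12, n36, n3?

n40 and n38 are on, so n51 fires (Gate 6).
n41 and n51 are on, so n34 fires (Gate 1).
Gate 11: n51 on → n26 on.
n34 and n26 are on, so n55 fires (Gate 10).
Gate 8: n55 on → n3 on.
n36 would need n12 (Gate 7), but n12 never turns on. No rule produces n12, and it is not given.

n3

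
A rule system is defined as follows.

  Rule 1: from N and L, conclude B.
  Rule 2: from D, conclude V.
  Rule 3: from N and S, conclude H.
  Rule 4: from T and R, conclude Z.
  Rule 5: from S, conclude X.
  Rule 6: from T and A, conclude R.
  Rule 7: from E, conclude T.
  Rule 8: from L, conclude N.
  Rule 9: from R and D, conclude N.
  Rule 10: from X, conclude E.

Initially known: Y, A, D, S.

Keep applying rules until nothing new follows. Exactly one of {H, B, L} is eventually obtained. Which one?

From S, Rule 5 gives X.
X holds, so E follows (Rule 10).
E holds, so T follows (Rule 7).
From T and A, Rule 6 gives R.
From R and D, Rule 9 gives N.
From N and S, Rule 3 gives H.
B would need N and L (Rule 1), but L is never established. No rule produces L, and it is not given.

H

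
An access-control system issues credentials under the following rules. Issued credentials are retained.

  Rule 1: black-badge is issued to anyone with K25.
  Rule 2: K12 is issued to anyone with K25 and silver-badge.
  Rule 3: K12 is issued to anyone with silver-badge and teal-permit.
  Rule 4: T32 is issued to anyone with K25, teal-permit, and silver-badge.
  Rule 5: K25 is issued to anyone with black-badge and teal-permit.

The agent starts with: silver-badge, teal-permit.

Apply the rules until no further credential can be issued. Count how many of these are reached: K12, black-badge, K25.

Holding silver-badge and teal-permit grants K12 (Rule 3).
K12: reached.
black-badge would need K25 (Rule 1), but K25 is never granted.
K25 would need black-badge and teal-permit (Rule 5), but black-badge is never granted.
Reached: K12 — 1 of the 3.

1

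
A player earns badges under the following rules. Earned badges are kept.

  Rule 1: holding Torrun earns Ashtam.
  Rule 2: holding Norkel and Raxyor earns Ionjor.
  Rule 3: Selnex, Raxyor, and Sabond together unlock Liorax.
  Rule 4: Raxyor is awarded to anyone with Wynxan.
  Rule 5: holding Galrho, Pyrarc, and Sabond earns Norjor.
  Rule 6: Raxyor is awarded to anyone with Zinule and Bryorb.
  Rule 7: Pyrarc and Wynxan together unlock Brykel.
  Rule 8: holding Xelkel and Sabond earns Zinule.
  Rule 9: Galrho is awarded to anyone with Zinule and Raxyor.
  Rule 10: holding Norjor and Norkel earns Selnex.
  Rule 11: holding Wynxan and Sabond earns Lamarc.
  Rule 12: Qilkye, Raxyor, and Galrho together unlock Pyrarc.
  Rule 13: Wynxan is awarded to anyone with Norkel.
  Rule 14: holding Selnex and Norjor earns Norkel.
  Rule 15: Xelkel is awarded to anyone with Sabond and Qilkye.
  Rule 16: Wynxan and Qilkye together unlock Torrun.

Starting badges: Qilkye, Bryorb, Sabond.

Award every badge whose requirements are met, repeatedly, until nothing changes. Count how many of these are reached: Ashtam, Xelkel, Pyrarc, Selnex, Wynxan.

With Sabond and Qilkye, Xelkel is earned (Rule 15).
With Xelkel and Sabond, Zinule is earned (Rule 8).
With Zinule and Bryorb, Raxyor is earned (Rule 6).
With Zinule and Raxyor, Galrho is earned (Rule 9).
With Qilkye, Raxyor, and Galrho, Pyrarc is earned (Rule 12).
Ashtam would need Torrun (Rule 1), but Torrun is never earned.
Xelkel: reached.
Pyrarc: reached.
Selnex would need Norjor and Norkel (Rule 10), but Norkel is never earned.
Wynxan would need Norkel (Rule 13), but Norkel is never earned.
Reached: Xelkel and Pyrarc — 2 of the 5.

2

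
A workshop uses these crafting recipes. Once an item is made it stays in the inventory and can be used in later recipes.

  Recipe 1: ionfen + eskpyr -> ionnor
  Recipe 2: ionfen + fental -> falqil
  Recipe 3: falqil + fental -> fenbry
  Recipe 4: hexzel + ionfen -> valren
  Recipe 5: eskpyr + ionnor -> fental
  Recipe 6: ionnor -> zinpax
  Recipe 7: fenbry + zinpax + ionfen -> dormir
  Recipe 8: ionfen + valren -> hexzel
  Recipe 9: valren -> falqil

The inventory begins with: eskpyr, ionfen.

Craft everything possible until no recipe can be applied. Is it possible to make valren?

valren would need hexzel and ionfen (Recipe 4), but hexzel is never obtained.

No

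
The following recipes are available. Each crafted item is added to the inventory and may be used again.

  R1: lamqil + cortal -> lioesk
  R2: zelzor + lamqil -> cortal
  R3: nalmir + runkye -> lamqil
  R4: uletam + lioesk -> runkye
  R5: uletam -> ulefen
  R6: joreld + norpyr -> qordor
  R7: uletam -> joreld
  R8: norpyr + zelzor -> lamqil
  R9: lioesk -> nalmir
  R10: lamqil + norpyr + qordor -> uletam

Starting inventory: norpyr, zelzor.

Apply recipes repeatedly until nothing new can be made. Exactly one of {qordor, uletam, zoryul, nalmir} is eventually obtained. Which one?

nalmir

Using R8, norpyr and zelzor make lamqil.
zelzor + lamqil -> cortal (R2).
lamqil + cortal -> lioesk (R1).
Using R9, lioesk makes nalmir.
qordor would need joreld and norpyr (R6), but joreld is never obtained. No rule produces zoryul, and it is not given. uletam would need lamqil, norpyr, and qordor (R10), but qordor is never obtained.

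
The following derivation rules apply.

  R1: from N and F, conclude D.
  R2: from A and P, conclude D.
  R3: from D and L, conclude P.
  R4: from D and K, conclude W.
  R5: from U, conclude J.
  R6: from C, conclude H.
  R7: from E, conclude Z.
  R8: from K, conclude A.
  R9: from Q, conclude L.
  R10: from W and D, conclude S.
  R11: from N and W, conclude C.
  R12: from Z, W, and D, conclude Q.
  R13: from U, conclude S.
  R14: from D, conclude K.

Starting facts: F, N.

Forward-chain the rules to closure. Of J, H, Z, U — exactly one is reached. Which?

H

From N and F, R1 gives D.
D holds, so K follows (R14).
D and K hold, so W follows (R4).
From N and W, R11 gives C.
C holds, so H follows (R6).
Z would need E (R7), but E is never established. No rule produces U, and it is not given. J would need U (R5), but U is never established.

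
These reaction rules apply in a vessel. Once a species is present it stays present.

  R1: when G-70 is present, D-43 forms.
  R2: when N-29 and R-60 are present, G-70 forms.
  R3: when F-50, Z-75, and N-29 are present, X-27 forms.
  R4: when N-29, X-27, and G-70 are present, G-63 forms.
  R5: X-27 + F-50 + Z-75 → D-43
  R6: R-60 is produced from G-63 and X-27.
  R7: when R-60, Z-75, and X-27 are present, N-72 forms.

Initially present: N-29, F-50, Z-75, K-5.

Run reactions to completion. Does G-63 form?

No

G-63 would need N-29, X-27, and G-70 (R4), but G-70 never forms.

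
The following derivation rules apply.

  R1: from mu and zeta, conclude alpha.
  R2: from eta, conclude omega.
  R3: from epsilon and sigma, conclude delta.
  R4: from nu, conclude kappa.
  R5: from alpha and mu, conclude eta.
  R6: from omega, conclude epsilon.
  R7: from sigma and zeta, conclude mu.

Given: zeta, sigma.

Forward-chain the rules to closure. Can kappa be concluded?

No

kappa would need nu (R4), but nu is never established.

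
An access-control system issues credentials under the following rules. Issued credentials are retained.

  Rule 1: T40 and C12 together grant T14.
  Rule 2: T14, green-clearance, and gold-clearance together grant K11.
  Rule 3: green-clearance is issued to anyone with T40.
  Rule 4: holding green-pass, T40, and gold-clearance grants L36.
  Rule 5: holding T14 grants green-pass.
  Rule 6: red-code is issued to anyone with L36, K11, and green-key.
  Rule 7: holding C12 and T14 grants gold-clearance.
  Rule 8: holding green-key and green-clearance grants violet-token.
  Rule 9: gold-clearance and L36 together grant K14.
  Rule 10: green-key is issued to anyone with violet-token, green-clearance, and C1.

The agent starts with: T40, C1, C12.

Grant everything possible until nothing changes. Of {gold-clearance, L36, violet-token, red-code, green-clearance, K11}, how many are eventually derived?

Holding T40 and C12 grants T14 (Rule 1).
Holding T40 grants green-clearance (Rule 3).
Holding C12 and T14 grants gold-clearance (Rule 7).
Holding T14 grants green-pass (Rule 5).
Holding T14, green-clearance, and gold-clearance grants K11 (Rule 2).
Holding green-pass, T40, and gold-clearance grants L36 (Rule 4).
gold-clearance: reached.
L36: reached.
violet-token would need green-key and green-clearance (Rule 8), but green-key is never granted.
red-code would need L36, K11, and green-key (Rule 6), but green-key is never granted.
green-clearance: reached.
K11: reached.
Reached: gold-clearance, L36, green-clearance, and K11 — 4 of the 6.

4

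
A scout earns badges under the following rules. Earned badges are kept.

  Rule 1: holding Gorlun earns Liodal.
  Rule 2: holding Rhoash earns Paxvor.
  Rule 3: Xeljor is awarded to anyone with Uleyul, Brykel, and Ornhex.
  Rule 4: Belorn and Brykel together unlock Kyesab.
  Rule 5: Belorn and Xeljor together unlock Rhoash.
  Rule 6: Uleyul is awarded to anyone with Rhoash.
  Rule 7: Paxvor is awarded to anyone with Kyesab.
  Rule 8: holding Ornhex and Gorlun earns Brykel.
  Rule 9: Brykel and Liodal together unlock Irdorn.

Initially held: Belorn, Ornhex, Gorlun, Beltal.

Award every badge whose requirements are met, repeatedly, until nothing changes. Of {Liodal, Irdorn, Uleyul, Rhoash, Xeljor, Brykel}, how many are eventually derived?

3

With Ornhex and Gorlun, Brykel is earned (Rule 8).
With Gorlun, Liodal is earned (Rule 1).
With Brykel and Liodal, Irdorn is earned (Rule 9).
Liodal: reached.
Irdorn: reached.
Uleyul would need Rhoash (Rule 6), but Rhoash is never earned.
Rhoash would need Belorn and Xeljor (Rule 5), but Xeljor is never earned.
Xeljor would need Uleyul, Brykel, and Ornhex (Rule 3), but Uleyul is never earned.
Brykel: reached.
Reached: Liodal, Irdorn, and Brykel — 3 of the 6.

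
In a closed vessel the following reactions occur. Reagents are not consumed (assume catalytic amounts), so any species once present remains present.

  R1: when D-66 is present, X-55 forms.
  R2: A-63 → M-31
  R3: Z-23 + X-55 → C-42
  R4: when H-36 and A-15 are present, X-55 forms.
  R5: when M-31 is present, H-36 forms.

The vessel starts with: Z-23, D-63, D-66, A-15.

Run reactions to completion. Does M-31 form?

No

M-31 would need A-63 (R2), but A-63 never forms.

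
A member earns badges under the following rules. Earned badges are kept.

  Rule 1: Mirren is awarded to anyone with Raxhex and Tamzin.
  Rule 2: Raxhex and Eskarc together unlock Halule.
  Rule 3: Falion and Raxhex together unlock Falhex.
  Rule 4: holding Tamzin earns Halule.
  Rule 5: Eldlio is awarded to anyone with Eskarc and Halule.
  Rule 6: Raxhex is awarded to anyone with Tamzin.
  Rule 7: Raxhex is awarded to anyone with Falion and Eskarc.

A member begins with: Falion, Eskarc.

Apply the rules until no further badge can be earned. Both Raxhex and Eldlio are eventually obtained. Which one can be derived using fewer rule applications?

Raxhex

Raxhex: With Falion and Eskarc, Raxhex is earned (Rule 7). [1 rule application]
Eldlio: With Falion and Eskarc, Raxhex is earned (Rule 7). With Raxhex and Eskarc, Halule is earned (Rule 2). With Eskarc and Halule, Eldlio is earned (Rule 5). [3 rule applications]
Raxhex needs fewer.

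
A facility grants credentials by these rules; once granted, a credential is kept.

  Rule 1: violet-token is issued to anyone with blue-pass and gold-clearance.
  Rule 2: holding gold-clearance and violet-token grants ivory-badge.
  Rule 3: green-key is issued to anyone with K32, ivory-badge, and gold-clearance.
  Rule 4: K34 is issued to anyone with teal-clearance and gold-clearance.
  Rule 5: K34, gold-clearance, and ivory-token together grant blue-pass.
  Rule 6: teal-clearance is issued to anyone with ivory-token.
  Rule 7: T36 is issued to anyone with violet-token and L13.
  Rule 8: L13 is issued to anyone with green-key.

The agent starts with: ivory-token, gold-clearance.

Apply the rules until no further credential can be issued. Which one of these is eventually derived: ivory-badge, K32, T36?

Holding ivory-token grants teal-clearance (Rule 6).
Holding teal-clearance and gold-clearance grants K34 (Rule 4).
Holding K34, gold-clearance, and ivory-token grants blue-pass (Rule 5).
Holding blue-pass and gold-clearance grants violet-token (Rule 1).
Holding gold-clearance and violet-token grants ivory-badge (Rule 2).
No rule produces K32, and it is not given. T36 would need violet-token and L13 (Rule 7), but L13 is never granted.

ivory-badge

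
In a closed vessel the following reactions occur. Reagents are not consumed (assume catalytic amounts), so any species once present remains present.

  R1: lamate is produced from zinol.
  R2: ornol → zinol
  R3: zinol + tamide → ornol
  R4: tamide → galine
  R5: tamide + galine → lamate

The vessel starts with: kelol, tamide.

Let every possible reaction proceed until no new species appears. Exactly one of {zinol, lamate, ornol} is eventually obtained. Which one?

lamate

tamide present → galine forms (R4).
tamide and galine present → lamate forms (R5).
zinol would need ornol (R2), but ornol never forms. ornol would need zinol and tamide (R3), but zinol never forms.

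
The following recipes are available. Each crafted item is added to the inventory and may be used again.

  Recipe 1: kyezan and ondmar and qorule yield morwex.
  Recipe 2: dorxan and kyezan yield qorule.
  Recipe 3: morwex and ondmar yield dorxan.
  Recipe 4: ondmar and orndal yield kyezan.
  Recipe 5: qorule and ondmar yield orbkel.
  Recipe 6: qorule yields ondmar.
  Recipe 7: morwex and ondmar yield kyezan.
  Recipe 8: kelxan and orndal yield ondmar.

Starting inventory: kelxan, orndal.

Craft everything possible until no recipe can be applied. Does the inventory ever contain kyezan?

Yes

kelxan and orndal → ondmar (Recipe 8).
ondmar and orndal → kyezan (Recipe 4).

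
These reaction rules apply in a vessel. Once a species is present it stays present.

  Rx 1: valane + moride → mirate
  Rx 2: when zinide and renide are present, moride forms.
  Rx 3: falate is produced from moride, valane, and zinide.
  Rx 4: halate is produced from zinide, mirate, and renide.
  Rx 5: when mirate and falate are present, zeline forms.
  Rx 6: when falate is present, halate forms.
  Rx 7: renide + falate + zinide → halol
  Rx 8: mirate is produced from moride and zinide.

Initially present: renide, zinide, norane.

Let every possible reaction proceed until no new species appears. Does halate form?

zinide and renide present → moride forms (Rx 2).
moride and zinide present → mirate forms (Rx 8).
zinide, mirate, and renide present → halate forms (Rx 4).

Yes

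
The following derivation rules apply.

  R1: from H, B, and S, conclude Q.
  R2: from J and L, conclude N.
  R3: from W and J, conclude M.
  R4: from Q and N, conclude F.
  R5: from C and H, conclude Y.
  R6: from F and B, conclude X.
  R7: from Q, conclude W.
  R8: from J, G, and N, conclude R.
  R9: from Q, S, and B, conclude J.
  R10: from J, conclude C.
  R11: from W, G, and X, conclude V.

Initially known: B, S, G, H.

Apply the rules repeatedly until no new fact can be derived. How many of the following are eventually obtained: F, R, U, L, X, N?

0

F would need Q and N (R4), but N is never established.
R would need J, G, and N (R8), but N is never established.
No rule produces U, and it is not given.
No rule produces L, and it is not given.
X would need F and B (R6), but F is never established.
N would need J and L (R2), but L is never established.
None of the 6 are reached.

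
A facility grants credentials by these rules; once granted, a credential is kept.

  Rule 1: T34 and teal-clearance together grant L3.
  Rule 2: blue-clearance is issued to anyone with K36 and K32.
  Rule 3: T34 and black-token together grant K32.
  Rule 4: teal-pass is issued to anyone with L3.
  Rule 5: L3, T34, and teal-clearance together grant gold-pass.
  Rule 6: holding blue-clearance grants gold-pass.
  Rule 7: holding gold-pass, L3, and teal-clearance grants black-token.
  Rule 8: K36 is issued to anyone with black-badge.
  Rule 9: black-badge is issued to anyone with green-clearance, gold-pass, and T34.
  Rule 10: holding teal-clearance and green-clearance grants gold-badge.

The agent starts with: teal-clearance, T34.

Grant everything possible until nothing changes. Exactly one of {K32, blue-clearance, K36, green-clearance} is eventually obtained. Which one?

Holding T34 and teal-clearance grants L3 (Rule 1).
Holding L3, T34, and teal-clearance grants gold-pass (Rule 5).
Holding gold-pass, L3, and teal-clearance grants black-token (Rule 7).
Holding T34 and black-token grants K32 (Rule 3).
blue-clearance would need K36 and K32 (Rule 2), but K36 is never granted. K36 would need black-badge (Rule 8), but black-badge is never granted. No rule produces green-clearance, and it is not given.

K32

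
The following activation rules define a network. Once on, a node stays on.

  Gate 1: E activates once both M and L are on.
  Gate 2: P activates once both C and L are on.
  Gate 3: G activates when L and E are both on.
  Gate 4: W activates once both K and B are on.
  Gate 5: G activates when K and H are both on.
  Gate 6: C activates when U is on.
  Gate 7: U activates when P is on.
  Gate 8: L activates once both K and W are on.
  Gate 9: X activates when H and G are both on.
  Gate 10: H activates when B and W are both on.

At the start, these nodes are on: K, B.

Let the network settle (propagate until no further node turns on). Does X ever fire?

Yes

Gate 4: K and B on → W on.
Gate 10: B and W on → H on.
K and H are on, so G activates (Gate 5).
Gate 9: H and G on → X on.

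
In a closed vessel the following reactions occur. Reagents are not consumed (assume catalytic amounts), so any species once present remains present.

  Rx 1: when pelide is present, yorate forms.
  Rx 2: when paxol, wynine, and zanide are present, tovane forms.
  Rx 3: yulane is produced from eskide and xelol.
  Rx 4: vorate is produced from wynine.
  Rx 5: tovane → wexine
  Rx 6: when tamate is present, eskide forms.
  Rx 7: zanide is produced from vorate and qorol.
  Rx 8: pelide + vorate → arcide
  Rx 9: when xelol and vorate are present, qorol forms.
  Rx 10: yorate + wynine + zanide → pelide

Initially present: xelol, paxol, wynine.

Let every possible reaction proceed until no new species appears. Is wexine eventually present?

Yes

wynine present → vorate forms (Rx 4).
xelol and vorate present → qorol forms (Rx 9).
vorate and qorol present → zanide forms (Rx 7).
paxol, wynine, and zanide present → tovane forms (Rx 2).
tovane present → wexine forms (Rx 5).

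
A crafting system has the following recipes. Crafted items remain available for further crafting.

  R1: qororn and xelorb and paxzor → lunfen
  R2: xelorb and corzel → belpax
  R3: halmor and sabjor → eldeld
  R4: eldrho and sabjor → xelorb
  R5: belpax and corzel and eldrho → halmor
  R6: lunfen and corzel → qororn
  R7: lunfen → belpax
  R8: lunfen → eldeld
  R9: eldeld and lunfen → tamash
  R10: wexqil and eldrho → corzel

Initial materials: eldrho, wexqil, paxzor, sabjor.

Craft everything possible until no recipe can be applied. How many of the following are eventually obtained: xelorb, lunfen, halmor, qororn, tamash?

2

wexqil and eldrho → corzel (R10).
Using R4, eldrho and sabjor make xelorb.
Using R2, xelorb and corzel make belpax.
Using R5, belpax, corzel, and eldrho make halmor.
xelorb: reached.
lunfen would need qororn, xelorb, and paxzor (R1), but qororn is never obtained.
halmor: reached.
qororn would need lunfen and corzel (R6), but lunfen is never obtained.
tamash would need eldeld and lunfen (R9), but lunfen is never obtained.
Reached: xelorb and halmor — 2 of the 5.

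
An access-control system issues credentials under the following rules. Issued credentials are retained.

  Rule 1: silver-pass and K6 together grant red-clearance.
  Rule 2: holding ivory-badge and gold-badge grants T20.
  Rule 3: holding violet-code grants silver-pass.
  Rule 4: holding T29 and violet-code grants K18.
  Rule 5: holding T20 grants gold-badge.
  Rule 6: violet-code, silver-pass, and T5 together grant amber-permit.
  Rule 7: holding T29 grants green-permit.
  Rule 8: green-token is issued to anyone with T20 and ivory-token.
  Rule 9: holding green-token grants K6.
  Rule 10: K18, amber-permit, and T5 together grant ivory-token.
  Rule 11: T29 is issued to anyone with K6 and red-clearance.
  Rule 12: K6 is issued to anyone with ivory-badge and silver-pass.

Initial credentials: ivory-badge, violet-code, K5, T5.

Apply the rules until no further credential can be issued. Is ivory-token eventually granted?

Yes

Holding violet-code grants silver-pass (Rule 3).
Holding violet-code, silver-pass, and T5 grants amber-permit (Rule 6).
Holding ivory-badge and silver-pass grants K6 (Rule 12).
Holding silver-pass and K6 grants red-clearance (Rule 1).
Holding K6 and red-clearance grants T29 (Rule 11).
Holding T29 and violet-code grants K18 (Rule 4).
Holding K18, amber-permit, and T5 grants ivory-token (Rule 10).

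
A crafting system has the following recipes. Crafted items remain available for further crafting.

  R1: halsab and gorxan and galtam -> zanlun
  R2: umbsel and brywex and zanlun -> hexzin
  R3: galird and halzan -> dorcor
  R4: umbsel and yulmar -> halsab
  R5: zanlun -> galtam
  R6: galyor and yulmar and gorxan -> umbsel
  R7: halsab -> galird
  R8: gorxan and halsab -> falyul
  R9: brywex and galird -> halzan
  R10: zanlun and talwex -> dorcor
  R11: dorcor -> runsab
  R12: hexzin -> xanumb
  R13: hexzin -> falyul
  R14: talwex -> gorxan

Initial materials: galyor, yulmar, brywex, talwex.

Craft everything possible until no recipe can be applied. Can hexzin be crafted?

No

hexzin would need umbsel, brywex, and zanlun (R2), but zanlun is never obtained.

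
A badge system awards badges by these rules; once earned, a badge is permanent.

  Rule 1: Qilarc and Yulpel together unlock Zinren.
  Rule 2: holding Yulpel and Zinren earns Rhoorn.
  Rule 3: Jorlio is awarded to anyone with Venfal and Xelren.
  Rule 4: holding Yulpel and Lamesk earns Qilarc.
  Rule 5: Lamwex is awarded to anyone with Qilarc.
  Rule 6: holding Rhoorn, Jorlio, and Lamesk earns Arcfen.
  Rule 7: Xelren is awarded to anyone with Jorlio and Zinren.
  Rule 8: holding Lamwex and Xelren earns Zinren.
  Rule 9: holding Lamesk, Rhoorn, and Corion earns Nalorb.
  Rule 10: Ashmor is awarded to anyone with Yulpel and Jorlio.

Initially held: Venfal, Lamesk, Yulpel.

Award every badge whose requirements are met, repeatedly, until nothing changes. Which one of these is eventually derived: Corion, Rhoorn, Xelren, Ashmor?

Rhoorn

With Yulpel and Lamesk, Qilarc is earned (Rule 4).
With Qilarc and Yulpel, Zinren is earned (Rule 1).
With Yulpel and Zinren, Rhoorn is earned (Rule 2).
Ashmor would need Yulpel and Jorlio (Rule 10), but Jorlio is never earned. No rule produces Corion, and it is not given. Xelren would need Jorlio and Zinren (Rule 7), but Jorlio is never earned.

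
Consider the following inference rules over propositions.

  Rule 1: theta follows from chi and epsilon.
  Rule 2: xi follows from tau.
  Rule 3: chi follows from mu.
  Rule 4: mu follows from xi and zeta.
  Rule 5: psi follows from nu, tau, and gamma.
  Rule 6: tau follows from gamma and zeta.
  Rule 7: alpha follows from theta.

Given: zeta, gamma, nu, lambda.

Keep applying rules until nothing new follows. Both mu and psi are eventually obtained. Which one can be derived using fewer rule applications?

psi: From gamma and zeta, Rule 6 gives tau. nu, tau, and gamma hold, so psi follows (Rule 5). [2 rule applications]
mu: From gamma and zeta, Rule 6 gives tau. tau holds, so xi follows (Rule 2). From xi and zeta, Rule 4 gives mu. [3 rule applications]
psi needs fewer.

psi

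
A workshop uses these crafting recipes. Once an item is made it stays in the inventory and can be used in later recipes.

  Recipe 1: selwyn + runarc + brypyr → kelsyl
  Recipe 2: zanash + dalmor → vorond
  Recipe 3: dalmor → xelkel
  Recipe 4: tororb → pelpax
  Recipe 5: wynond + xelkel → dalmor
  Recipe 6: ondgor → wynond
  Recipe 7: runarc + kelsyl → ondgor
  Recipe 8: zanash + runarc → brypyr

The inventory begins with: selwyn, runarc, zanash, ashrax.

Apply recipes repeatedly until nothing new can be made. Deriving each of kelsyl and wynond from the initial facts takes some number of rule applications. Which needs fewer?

kelsyl

kelsyl: Using Recipe 8, zanash and runarc make brypyr. selwyn + runarc + brypyr → kelsyl (Recipe 1). [2 rule applications]
wynond: zanash + runarc → brypyr (Recipe 8). Using Recipe 1, selwyn, runarc, and brypyr make kelsyl. Using Recipe 7, runarc and kelsyl make ondgor. ondgor → wynond (Recipe 6). [4 rule applications]
kelsyl needs fewer.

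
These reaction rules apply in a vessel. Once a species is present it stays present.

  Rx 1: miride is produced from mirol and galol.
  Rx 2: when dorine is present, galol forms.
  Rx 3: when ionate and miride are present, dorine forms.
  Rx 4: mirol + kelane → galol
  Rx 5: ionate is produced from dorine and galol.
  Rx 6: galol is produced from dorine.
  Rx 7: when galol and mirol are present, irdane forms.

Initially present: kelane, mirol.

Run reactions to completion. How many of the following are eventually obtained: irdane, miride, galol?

3

mirol and kelane present → galol forms (Rx 4).
galol and mirol present → irdane forms (Rx 7).
mirol and galol present → miride forms (Rx 1).
irdane: reached.
miride: reached.
galol: reached.
All 3 are reached.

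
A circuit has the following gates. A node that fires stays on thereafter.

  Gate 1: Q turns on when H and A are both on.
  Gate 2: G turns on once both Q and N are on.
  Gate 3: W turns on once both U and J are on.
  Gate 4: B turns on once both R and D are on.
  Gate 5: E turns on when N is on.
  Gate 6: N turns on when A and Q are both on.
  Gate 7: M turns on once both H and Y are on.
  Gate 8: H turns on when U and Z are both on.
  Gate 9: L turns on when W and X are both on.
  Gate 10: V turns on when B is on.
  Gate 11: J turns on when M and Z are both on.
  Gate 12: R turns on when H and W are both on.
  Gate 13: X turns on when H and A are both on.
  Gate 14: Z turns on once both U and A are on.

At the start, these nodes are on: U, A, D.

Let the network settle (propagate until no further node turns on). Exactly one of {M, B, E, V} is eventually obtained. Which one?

U and A are on, so Z turns on (Gate 14).
Gate 8: U and Z on → H on.
H and A are on, so Q turns on (Gate 1).
Gate 6: A and Q on → N on.
N is on, so E turns on (Gate 5).
V would need B (Gate 10), but B never turns on. B would need R and D (Gate 4), but R never turns on. M would need H and Y (Gate 7), but Y never turns on.

E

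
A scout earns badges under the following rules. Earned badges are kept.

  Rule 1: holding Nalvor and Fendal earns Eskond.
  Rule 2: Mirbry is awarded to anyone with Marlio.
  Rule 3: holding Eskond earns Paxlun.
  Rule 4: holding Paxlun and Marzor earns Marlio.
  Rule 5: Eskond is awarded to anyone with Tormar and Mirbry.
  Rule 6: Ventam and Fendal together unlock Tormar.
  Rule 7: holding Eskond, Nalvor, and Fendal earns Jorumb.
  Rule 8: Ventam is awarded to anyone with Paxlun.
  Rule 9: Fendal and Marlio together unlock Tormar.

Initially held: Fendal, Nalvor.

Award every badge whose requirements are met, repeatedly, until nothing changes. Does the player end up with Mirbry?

Mirbry would need Marlio (Rule 2), but Marlio is never earned.

No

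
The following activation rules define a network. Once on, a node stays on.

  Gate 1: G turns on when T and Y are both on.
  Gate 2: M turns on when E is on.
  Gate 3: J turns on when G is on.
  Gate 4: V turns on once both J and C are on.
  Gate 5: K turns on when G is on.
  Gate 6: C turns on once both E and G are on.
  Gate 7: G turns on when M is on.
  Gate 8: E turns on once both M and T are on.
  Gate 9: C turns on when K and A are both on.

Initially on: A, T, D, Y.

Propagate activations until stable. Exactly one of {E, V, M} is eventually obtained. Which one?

Gate 1: T and Y on → G on.
G is on, so J turns on (Gate 3).
Gate 5: G on → K on.
Gate 9: K and A on → C on.
J and C are on, so V turns on (Gate 4).
E would need M and T (Gate 8), but M never turns on. M would need E (Gate 2), but E never turns on.

V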